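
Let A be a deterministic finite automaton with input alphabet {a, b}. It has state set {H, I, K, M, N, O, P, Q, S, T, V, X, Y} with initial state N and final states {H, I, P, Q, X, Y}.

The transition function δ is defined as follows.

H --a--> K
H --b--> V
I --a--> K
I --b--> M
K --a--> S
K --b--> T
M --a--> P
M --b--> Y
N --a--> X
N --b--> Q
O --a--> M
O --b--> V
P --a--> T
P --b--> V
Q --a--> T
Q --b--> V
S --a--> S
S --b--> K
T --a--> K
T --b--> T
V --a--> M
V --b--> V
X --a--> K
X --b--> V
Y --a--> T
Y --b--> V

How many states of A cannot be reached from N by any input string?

BFS from N reaches {K, M, N, P, Q, S, T, V, X, Y}; the 3 state(s) H, I, O are never visited.

3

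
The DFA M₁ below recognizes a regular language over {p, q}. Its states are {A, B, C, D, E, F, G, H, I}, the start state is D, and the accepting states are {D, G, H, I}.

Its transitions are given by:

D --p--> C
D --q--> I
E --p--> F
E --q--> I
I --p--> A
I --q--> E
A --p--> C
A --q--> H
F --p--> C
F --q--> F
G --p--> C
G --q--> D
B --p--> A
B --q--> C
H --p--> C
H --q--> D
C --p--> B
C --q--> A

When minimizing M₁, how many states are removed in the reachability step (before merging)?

1

No path from D leads to G; the other 8 states are all reachable.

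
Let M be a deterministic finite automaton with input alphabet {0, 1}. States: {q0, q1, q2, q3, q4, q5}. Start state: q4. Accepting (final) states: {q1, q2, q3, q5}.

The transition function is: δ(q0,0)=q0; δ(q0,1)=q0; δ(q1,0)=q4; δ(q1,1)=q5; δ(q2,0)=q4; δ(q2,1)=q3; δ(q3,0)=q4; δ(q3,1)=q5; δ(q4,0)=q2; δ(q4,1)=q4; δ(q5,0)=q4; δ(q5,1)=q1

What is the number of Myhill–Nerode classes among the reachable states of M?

2

First remove the unreachable states {q0}; 5 states remain.
P0 = {q1,q2,q3,q5} | {q4}.
Stable partition: {q1,q2,q3,q5} | {q4} — 2 equivalence classes.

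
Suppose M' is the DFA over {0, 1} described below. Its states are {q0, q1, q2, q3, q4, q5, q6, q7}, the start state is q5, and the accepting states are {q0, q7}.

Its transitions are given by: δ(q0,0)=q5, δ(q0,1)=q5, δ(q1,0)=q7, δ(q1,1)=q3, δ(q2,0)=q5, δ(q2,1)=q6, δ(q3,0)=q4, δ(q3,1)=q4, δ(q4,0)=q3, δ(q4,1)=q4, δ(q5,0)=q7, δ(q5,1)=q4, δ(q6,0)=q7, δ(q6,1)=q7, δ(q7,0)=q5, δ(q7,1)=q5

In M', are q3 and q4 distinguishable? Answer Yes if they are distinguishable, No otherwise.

States {q0,q1,q2,q6} cannot be reached from the start state, so discard them.
Initial partition by acceptance: {q7} | {q3,q4,q5}.
Refine {q3,q4,q5} on symbol 0: members go to different blocks, giving {q3,q4} and {q5}.
The partition is now stable with 3 blocks: {q7} | {q3,q4} | {q5}.
q3 and q4 lie in the same block of the stable partition, so they are equivalent — no string distinguishes them.

No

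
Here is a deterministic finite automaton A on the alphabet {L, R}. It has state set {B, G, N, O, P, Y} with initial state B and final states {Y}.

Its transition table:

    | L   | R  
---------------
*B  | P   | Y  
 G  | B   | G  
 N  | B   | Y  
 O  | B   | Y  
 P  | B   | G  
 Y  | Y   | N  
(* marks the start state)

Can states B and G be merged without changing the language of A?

Reachable states from the start: {B,G,N,P,Y}. Unreachable: {O} — drop them.
P0 = {Y} | {B,G,N,P}.
On input R, block {B,G,N,P} splits into {G,P} and {B,N}.
Refine {B,N} on symbol L: members go to different blocks, giving {N} and {B}.
Stable partition: {Y} | {G,P} | {N} | {B} — 4 equivalence classes.
B and G end up in different blocks, so they are distinguishable. For instance, the string 'R' is accepted from only B.

No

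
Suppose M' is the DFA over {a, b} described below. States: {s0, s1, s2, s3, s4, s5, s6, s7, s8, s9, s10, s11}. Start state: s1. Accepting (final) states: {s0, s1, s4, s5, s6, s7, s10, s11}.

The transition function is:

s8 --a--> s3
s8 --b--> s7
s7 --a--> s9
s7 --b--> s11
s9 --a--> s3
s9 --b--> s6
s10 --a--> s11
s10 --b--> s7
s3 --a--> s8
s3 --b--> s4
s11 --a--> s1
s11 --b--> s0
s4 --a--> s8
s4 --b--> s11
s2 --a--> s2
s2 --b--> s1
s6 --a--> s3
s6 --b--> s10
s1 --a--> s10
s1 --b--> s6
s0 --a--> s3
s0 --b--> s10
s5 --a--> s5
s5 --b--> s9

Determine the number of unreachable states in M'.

Starting at s1 and following transitions, the reachable set is {s0, s1, s3, s4, s6, s7, s8, s9, s10, s11}. That leaves s2, s5 unreachable — 2 in total.

2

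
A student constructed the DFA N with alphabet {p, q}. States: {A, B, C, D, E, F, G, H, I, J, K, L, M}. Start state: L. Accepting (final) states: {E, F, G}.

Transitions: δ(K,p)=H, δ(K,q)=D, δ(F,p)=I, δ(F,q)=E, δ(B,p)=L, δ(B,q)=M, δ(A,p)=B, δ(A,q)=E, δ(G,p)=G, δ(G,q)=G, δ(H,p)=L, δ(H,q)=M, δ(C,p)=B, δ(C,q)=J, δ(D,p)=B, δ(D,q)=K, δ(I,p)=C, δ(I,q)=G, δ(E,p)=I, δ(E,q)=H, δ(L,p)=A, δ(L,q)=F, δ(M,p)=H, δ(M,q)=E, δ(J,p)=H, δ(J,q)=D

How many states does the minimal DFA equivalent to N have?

Every state is reachable, so we keep all 13.
P0 = {E,F,G} | {A,B,C,D,H,I,J,K,L,M}.
Refine {E,F,G} on symbol p: members go to different blocks, giving {E,F} and {G}.
On input q, block {E,F} splits into {E} and {F}.
Refine {A,B,C,D,H,I,J,K,L,M} on symbol q: members go to different blocks, giving {B,C,D,H,J,K} and {A,M} and {I} and {L}.
On input p, block {B,C,D,H,J,K} splits into {C,D,J,K} and {B,H}.
No further refinement is possible. Final partition (8 blocks): {E} | {C,D,J,K} | {G} | {F} | {A,M} | {I} | {L} | {B,H}.

8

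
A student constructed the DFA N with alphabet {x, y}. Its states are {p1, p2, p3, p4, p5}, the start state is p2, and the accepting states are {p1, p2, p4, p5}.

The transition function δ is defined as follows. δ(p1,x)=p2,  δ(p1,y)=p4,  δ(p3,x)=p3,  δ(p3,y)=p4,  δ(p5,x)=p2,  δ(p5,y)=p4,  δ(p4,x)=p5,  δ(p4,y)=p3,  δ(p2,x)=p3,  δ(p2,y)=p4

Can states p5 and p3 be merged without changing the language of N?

No

Reachable states from the start: {p2,p3,p4,p5}. Unreachable: {p1} — drop them.
Initial partition by acceptance: {p2,p4,p5} | {p3}.
Refine {p2,p4,p5} on symbol x: members go to different blocks, giving {p4,p5} and {p2}.
On input x, block {p4,p5} splits into {p4} and {p5}.
The partition is now stable with 4 blocks: {p4} | {p3} | {p2} | {p5}.
p5 and p3 end up in different blocks, so they are distinguishable. For instance, the string 'ε' is accepted from only p5.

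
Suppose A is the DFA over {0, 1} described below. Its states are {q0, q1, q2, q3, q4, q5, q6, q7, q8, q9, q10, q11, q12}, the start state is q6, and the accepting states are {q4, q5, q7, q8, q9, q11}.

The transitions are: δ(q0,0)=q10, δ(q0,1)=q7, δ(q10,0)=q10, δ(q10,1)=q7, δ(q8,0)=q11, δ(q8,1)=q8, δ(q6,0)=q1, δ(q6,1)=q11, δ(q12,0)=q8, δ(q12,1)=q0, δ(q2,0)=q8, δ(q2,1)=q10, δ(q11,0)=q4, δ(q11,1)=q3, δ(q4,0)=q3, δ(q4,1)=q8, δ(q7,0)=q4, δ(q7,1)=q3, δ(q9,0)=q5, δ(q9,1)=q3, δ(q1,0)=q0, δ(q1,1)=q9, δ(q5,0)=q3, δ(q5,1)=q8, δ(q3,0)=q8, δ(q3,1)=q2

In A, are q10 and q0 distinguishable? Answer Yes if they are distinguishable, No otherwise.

Reachable states from the start: {q0,q1,q2,q3,q4,q5,q6,q7,q8,q9,q10,q11}. Unreachable: {q12} — drop them.
Start with accepting vs non-accepting: {q4,q5,q7,q8,q9,q11} | {q0,q1,q2,q3,q6,q10}.
Split {q4,q5,q7,q8,q9,q11} by δ(·,0) → {q7,q8,q9,q11} and {q4,q5}.
Split {q7,q8,q9,q11} by δ(·,0) → {q7,q9,q11} and {q8}.
Split {q0,q1,q2,q3,q6,q10} by δ(·,0) → {q0,q1,q6,q10} and {q2,q3}.
On input 1, block {q2,q3} splits into {q2} and {q3}.
Stable partition: {q7,q9,q11} | {q0,q1,q6,q10} | {q4,q5} | {q8} | {q2} | {q3} — 6 equivalence classes.
q10 and q0 lie in the same block of the stable partition, so they are equivalent — no string distinguishes them.

No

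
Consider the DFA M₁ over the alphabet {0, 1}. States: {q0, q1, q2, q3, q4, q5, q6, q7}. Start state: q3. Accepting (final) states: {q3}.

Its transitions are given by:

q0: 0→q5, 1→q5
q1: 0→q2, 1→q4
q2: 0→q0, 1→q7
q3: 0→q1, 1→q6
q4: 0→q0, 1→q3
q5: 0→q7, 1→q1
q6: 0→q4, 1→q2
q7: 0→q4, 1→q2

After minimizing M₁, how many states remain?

7

Initial partition by acceptance: {q3} | {q0,q1,q2,q4,q5,q6,q7}.
On input 1, block {q0,q1,q2,q4,q5,q6,q7} splits into {q0,q1,q2,q5,q6,q7} and {q4}.
Refine {q0,q1,q2,q5,q6,q7} on symbol 0: members go to different blocks, giving {q0,q1,q2,q5} and {q6,q7}.
On input 0, block {q0,q1,q2,q5} splits into {q0,q1,q2} and {q5}.
Split {q0,q1,q2} by δ(·,0) → {q1,q2} and {q0}.
Refine {q1,q2} on symbol 0: members go to different blocks, giving {q1} and {q2}.
Stable partition: {q3} | {q1} | {q4} | {q6,q7} | {q5} | {q0} | {q2} — 7 equivalence classes.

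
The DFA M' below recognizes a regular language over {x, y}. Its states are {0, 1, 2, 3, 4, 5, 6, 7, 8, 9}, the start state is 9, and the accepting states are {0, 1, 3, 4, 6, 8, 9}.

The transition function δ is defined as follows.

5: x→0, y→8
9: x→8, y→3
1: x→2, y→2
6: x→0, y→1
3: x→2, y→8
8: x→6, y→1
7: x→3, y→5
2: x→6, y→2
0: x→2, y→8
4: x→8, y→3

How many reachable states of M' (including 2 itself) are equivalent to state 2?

Reachable states from the start: {0,1,2,3,6,8,9}. Unreachable: {4,5,7} — drop them.
Initial partition by acceptance: {0,1,3,6,8,9} | {2}.
On input x, block {0,1,3,6,8,9} splits into {0,1,3} and {6,8,9}.
On input y, block {0,1,3} splits into {0,3} and {1}.
Split {6,8,9} by δ(·,x) → {8,9} and {6}.
Refine {8,9} on symbol x: members go to different blocks, giving {8} and {9}.
No further refinement is possible. Final partition (6 blocks): {0,3} | {2} | {8} | {1} | {6} | {9}.
State 2 belongs to the block {2}, which has 1 states.

1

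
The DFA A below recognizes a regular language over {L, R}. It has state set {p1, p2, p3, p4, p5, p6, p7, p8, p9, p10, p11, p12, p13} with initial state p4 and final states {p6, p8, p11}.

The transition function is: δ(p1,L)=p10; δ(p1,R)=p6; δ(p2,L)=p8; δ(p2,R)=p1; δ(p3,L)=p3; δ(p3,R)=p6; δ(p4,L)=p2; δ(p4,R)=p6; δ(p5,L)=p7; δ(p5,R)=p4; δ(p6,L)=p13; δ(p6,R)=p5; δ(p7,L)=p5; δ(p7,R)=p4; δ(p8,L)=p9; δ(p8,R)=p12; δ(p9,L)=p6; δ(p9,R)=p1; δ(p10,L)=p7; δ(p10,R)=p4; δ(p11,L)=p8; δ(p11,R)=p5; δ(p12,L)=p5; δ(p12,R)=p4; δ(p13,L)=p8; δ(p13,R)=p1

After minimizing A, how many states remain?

Reachable states from the start: {p1,p2,p4,p5,p6,p7,p8,p9,p10,p12,p13}. Unreachable: {p3,p11} — drop them.
P0 = {p6,p8} | {p1,p2,p4,p5,p7,p9,p10,p12,p13}.
On input L, block {p1,p2,p4,p5,p7,p9,p10,p12,p13} splits into {p1,p4,p5,p7,p10,p12} and {p2,p9,p13}.
On input L, block {p1,p4,p5,p7,p10,p12} splits into {p1,p5,p7,p10,p12} and {p4}.
On input R, block {p1,p5,p7,p10,p12} splits into {p5,p7,p10,p12} and {p1}.
Stable partition: {p6,p8} | {p5,p7,p10,p12} | {p2,p9,p13} | {p4} | {p1} — 5 equivalence classes.

5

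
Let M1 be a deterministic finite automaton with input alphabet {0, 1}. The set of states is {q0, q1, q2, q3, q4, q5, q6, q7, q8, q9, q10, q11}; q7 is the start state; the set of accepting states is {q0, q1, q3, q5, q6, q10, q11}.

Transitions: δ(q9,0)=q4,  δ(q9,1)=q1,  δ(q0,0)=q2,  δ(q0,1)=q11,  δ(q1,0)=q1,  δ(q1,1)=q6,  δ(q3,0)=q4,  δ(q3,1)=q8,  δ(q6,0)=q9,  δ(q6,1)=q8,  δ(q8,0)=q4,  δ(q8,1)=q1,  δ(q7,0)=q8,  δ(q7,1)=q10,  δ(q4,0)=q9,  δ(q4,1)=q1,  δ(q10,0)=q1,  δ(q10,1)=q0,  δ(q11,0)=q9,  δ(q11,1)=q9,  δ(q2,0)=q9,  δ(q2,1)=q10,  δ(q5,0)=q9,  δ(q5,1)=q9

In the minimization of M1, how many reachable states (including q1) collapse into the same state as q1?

States {q3,q5} cannot be reached from the start state, so discard them.
Start with accepting vs non-accepting: {q0,q1,q6,q10,q11} | {q2,q4,q7,q8,q9}.
Refine {q0,q1,q6,q10,q11} on symbol 0: members go to different blocks, giving {q0,q6,q11} and {q1,q10}.
Split {q0,q6,q11} by δ(·,1) → {q6,q11} and {q0}.
On input 1, block {q1,q10} splits into {q1} and {q10}.
On input 1, block {q2,q4,q7,q8,q9} splits into {q4,q8,q9} and {q2,q7}.
Stable partition: {q6,q11} | {q4,q8,q9} | {q1} | {q0} | {q10} | {q2,q7} — 6 equivalence classes.
The equivalence class containing q1 is {q1}, of size 1.

1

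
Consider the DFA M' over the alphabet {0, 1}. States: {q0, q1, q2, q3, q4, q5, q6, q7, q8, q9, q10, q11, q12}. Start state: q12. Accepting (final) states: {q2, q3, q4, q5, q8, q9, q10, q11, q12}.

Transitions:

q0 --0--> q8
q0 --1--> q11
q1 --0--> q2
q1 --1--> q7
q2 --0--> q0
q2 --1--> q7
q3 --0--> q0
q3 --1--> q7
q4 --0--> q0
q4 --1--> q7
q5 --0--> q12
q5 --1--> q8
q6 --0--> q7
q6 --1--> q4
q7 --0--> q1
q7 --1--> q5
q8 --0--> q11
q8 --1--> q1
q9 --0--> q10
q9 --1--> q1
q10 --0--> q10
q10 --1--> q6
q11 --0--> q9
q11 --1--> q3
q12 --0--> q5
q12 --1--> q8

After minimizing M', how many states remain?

Every state is reachable, so we keep all 13.
Start with accepting vs non-accepting: {q2,q3,q4,q5,q8,q9,q10,q11,q12} | {q0,q1,q6,q7}.
Refine {q2,q3,q4,q5,q8,q9,q10,q11,q12} on symbol 0: members go to different blocks, giving {q5,q8,q9,q10,q11,q12} and {q2,q3,q4}.
On input 1, block {q5,q8,q9,q10,q11,q12} splits into {q8,q9,q10} and {q5,q12} and {q11}.
On input 0, block {q8,q9,q10} splits into {q9,q10} and {q8}.
On input 0, block {q0,q1,q6,q7} splits into {q6,q7} and {q0} and {q1}.
Refine {q9,q10} on symbol 1: members go to different blocks, giving {q9} and {q10}.
Refine {q6,q7} on symbol 0: members go to different blocks, giving {q6} and {q7}.
No further refinement is possible. Final partition (10 blocks): {q9} | {q6} | {q2,q3,q4} | {q5,q12} | {q11} | {q8} | {q0} | {q1} | {q10} | {q7}.

10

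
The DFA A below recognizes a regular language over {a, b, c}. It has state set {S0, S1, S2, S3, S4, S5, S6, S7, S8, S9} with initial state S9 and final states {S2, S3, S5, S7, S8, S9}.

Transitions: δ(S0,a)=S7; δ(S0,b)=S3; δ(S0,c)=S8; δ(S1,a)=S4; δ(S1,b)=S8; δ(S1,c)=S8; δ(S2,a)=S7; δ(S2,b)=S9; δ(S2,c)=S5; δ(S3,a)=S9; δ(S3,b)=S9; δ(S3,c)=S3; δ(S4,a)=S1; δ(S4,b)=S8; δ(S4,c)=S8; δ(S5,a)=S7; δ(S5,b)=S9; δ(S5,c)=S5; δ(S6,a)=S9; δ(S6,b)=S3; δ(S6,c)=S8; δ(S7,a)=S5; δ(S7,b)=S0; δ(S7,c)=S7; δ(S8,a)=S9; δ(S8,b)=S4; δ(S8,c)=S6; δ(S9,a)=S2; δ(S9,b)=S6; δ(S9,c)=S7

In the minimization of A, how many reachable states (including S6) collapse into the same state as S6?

2

Every state is reachable, so we keep all 10.
P0 = {S2,S3,S5,S7,S8,S9} | {S0,S1,S4,S6}.
Refine {S2,S3,S5,S7,S8,S9} on symbol b: members go to different blocks, giving {S2,S3,S5} and {S7,S8,S9}.
Split {S0,S1,S4,S6} by δ(·,a) → {S0,S6} and {S1,S4}.
Refine {S7,S8,S9} on symbol a: members go to different blocks, giving {S7,S9} and {S8}.
No further refinement is possible. Final partition (5 blocks): {S2,S3,S5} | {S0,S6} | {S7,S9} | {S1,S4} | {S8}.
State S6 belongs to the block {S0,S6}, which has 2 states.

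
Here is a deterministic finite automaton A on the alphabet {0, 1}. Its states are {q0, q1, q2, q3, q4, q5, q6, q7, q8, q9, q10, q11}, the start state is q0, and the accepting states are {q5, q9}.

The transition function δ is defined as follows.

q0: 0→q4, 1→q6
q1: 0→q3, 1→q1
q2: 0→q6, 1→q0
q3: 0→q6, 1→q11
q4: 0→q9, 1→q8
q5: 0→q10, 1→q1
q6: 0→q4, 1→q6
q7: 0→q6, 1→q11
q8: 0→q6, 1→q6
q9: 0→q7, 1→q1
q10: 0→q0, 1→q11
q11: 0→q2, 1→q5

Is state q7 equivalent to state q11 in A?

No

Every state is reachable, so we keep all 12.
Initial partition by acceptance: {q5,q9} | {q0,q1,q2,q3,q4,q6,q7,q8,q10,q11}.
Split {q0,q1,q2,q3,q4,q6,q7,q8,q10,q11} by δ(·,0) → {q0,q1,q2,q3,q6,q7,q8,q10,q11} and {q4}.
Refine {q0,q1,q2,q3,q6,q7,q8,q10,q11} on symbol 0: members go to different blocks, giving {q1,q2,q3,q7,q8,q10,q11} and {q0,q6}.
On input 0, block {q1,q2,q3,q7,q8,q10,q11} splits into {q2,q3,q7,q8,q10} and {q1,q11}.
Refine {q2,q3,q7,q8,q10} on symbol 1: members go to different blocks, giving {q3,q7,q10} and {q2,q8}.
Split {q1,q11} by δ(·,0) → {q1} and {q11}.
The partition is now stable with 7 blocks: {q5,q9} | {q3,q7,q10} | {q4} | {q0,q6} | {q1} | {q2,q8} | {q11}.
q7 and q11 end up in different blocks, so they are distinguishable. For instance, the string '1' is accepted from only q11.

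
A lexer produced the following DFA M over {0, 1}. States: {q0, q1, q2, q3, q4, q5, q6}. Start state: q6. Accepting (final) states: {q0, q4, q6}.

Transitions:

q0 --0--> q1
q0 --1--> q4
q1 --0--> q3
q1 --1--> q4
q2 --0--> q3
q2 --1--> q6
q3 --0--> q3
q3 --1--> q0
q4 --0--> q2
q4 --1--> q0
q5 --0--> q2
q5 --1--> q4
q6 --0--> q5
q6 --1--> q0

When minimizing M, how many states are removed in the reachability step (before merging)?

A breadth-first search from the start state visits every state.

0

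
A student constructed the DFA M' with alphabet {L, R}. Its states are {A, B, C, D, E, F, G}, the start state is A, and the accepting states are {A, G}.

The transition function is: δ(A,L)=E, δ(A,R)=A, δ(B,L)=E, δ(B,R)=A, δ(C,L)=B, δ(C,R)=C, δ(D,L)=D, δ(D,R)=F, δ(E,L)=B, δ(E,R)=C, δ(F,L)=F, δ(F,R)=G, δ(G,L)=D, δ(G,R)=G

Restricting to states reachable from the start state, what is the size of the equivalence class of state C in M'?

States {D,F,G} cannot be reached from the start state, so discard them.
P0 = {A} | {B,C,E}.
Refine {B,C,E} on symbol R: members go to different blocks, giving {C,E} and {B}.
The partition is now stable with 3 blocks: {A} | {C,E} | {B}.
The equivalence class containing C is {C,E}, of size 2.

2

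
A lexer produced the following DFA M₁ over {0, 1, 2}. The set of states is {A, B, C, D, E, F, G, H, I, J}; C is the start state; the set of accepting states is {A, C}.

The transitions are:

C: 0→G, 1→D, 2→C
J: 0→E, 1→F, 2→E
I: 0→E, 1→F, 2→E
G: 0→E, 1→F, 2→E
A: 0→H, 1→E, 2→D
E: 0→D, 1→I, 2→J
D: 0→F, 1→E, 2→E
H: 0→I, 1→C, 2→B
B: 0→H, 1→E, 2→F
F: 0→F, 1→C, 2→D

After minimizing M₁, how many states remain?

5

States {A,B,H} cannot be reached from the start state, so discard them.
Initial partition by acceptance: {C} | {D,E,F,G,I,J}.
On input 1, block {D,E,F,G,I,J} splits into {D,E,G,I,J} and {F}.
Refine {D,E,G,I,J} on symbol 0: members go to different blocks, giving {E,G,I,J} and {D}.
Refine {E,G,I,J} on symbol 0: members go to different blocks, giving {G,I,J} and {E}.
No further refinement is possible. Final partition (5 blocks): {C} | {G,I,J} | {F} | {D} | {E}.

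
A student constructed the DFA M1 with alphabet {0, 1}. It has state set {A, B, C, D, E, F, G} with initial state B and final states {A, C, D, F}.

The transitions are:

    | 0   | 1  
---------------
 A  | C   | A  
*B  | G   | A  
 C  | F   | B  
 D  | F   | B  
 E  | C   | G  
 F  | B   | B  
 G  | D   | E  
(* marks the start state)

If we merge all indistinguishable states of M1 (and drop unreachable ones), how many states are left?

5

P0 = {A,C,D,F} | {B,E,G}.
Refine {A,C,D,F} on symbol 0: members go to different blocks, giving {A,C,D} and {F}.
Split {A,C,D} by δ(·,0) → {C,D} and {A}.
Split {B,E,G} by δ(·,0) → {E,G} and {B}.
The partition is now stable with 5 blocks: {C,D} | {E,G} | {F} | {A} | {B}.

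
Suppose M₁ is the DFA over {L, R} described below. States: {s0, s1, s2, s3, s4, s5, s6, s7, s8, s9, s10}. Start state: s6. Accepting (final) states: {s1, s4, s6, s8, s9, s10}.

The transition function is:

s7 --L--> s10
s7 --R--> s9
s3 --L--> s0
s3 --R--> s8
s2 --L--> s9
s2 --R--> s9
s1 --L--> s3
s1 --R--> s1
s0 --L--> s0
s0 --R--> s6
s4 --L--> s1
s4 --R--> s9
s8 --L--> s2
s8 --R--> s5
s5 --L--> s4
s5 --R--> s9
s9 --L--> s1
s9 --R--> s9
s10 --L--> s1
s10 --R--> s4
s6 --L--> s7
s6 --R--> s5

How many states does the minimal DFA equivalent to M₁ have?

Every state is reachable, so we keep all 11.
P0 = {s1,s4,s6,s8,s9,s10} | {s0,s2,s3,s5,s7}.
Split {s1,s4,s6,s8,s9,s10} by δ(·,L) → {s1,s6,s8} and {s4,s9,s10}.
On input R, block {s1,s6,s8} splits into {s6,s8} and {s1}.
On input L, block {s0,s2,s3,s5,s7} splits into {s2,s5,s7} and {s0,s3}.
The partition is now stable with 5 blocks: {s6,s8} | {s2,s5,s7} | {s4,s9,s10} | {s1} | {s0,s3}.

5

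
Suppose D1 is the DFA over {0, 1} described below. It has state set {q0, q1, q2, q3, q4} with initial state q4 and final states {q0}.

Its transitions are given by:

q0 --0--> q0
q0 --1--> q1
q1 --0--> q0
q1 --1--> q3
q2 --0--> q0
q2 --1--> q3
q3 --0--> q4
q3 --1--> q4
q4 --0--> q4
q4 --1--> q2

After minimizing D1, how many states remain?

4

Every state is reachable, so we keep all 5.
P0 = {q0} | {q1,q2,q3,q4}.
On input 0, block {q1,q2,q3,q4} splits into {q1,q2} and {q3,q4}.
Refine {q3,q4} on symbol 1: members go to different blocks, giving {q3} and {q4}.
The partition is now stable with 4 blocks: {q0} | {q1,q2} | {q3} | {q4}.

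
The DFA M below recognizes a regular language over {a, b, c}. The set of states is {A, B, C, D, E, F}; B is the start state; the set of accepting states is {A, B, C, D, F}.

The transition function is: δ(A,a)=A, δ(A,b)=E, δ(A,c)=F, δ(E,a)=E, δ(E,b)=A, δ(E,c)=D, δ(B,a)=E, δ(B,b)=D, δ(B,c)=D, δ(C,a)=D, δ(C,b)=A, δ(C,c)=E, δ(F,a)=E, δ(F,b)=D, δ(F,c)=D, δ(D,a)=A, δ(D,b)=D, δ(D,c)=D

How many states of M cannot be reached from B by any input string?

1

Starting at B and following transitions, the reachable set is {A, B, D, E, F}. That leaves C unreachable — 1 in total.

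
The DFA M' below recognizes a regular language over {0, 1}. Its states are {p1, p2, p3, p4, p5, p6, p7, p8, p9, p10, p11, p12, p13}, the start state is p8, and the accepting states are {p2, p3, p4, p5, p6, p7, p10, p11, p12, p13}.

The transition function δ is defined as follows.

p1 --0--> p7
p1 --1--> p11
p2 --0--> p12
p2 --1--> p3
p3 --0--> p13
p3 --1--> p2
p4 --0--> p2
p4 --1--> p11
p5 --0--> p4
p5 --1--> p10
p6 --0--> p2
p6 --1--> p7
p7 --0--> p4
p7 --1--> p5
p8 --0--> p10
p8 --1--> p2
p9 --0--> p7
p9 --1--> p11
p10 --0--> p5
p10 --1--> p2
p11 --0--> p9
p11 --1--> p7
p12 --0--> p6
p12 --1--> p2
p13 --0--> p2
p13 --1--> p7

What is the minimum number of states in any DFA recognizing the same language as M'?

States {p1} cannot be reached from the start state, so discard them.
P0 = {p2,p3,p4,p5,p6,p7,p10,p11,p12,p13} | {p8,p9}.
On input 0, block {p2,p3,p4,p5,p6,p7,p10,p11,p12,p13} splits into {p2,p3,p4,p5,p6,p7,p10,p12,p13} and {p11}.
Split {p2,p3,p4,p5,p6,p7,p10,p12,p13} by δ(·,1) → {p2,p3,p5,p6,p7,p10,p12,p13} and {p4}.
On input 0, block {p2,p3,p5,p6,p7,p10,p12,p13} splits into {p2,p3,p6,p10,p12,p13} and {p5,p7}.
On input 0, block {p2,p3,p6,p10,p12,p13} splits into {p2,p3,p6,p12,p13} and {p10}.
Refine {p2,p3,p6,p12,p13} on symbol 1: members go to different blocks, giving {p2,p3,p12} and {p6,p13}.
On input 0, block {p2,p3,p12} splits into {p3,p12} and {p2}.
On input 0, block {p8,p9} splits into {p8} and {p9}.
Refine {p5,p7} on symbol 1: members go to different blocks, giving {p5} and {p7}.
No further refinement is possible. Final partition (10 blocks): {p3,p12} | {p8} | {p11} | {p4} | {p5} | {p10} | {p6,p13} | {p2} | {p9} | {p7}.

10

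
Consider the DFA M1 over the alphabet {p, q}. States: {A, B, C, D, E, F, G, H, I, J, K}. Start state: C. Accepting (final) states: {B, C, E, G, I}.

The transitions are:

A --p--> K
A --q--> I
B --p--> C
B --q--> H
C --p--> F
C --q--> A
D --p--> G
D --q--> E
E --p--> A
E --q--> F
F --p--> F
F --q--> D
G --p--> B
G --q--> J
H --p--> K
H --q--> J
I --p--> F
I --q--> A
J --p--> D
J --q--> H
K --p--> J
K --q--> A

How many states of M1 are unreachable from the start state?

Exploring from C, all states are eventually visited, so none are unreachable.

0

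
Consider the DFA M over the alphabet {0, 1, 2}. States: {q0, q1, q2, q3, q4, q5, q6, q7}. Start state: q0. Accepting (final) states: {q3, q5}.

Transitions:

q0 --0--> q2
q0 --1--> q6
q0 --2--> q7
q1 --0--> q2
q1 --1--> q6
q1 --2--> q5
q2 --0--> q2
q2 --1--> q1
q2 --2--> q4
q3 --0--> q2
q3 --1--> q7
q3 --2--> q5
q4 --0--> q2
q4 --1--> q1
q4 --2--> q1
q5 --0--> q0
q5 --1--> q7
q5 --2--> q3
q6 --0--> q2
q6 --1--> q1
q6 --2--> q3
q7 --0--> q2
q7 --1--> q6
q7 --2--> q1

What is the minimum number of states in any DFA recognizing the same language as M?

Every state is reachable, so we keep all 8.
P0 = {q3,q5} | {q0,q1,q2,q4,q6,q7}.
On input 2, block {q0,q1,q2,q4,q6,q7} splits into {q0,q2,q4,q7} and {q1,q6}.
On input 2, block {q0,q2,q4,q7} splits into {q0,q2} and {q4,q7}.
The partition is now stable with 4 blocks: {q3,q5} | {q0,q2} | {q1,q6} | {q4,q7}.

4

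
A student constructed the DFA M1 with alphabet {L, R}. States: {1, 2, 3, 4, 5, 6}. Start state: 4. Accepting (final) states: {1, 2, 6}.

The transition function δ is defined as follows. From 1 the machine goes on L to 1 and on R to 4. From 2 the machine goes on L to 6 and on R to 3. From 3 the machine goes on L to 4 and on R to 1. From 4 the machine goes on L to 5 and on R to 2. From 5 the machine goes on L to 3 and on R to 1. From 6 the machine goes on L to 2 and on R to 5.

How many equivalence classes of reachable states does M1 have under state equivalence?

2

Every state is reachable, so we keep all 6.
Start with accepting vs non-accepting: {1,2,6} | {3,4,5}.
No further refinement is possible. Final partition (2 blocks): {1,2,6} | {3,4,5}.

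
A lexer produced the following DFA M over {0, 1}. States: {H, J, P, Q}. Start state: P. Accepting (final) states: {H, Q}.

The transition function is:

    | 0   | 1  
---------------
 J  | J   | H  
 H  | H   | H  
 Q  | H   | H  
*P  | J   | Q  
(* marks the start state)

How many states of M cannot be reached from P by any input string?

0

A breadth-first search from the start state visits every state.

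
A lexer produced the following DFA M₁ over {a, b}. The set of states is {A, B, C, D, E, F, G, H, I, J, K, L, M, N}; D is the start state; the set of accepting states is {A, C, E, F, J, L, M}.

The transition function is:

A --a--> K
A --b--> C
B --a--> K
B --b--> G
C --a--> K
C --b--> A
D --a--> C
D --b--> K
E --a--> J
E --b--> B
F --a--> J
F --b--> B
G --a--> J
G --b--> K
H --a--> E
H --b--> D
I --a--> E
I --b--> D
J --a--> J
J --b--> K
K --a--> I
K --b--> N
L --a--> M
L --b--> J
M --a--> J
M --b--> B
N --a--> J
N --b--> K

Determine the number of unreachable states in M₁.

Starting at D and following transitions, the reachable set is {A, B, C, D, E, G, I, J, K, N}. That leaves F, H, L, M unreachable — 4 in total.

4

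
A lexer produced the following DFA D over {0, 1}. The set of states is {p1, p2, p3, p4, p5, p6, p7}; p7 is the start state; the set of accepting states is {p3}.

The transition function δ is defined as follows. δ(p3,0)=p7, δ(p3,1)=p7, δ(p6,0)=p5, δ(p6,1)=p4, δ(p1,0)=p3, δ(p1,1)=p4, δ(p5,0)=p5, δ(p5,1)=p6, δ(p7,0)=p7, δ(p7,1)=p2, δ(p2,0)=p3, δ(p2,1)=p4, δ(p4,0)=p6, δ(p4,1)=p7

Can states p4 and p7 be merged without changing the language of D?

No

First remove the unreachable states {p1}; 6 states remain.
P0 = {p3} | {p2,p4,p5,p6,p7}.
On input 0, block {p2,p4,p5,p6,p7} splits into {p4,p5,p6,p7} and {p2}.
Split {p4,p5,p6,p7} by δ(·,1) → {p4,p5,p6} and {p7}.
On input 1, block {p4,p5,p6} splits into {p5,p6} and {p4}.
On input 1, block {p5,p6} splits into {p5} and {p6}.
Stable partition: {p3} | {p5} | {p2} | {p7} | {p4} | {p6} — 6 equivalence classes.
p4 and p7 end up in different blocks, so they are distinguishable. For instance, the string '10' is accepted from only p7.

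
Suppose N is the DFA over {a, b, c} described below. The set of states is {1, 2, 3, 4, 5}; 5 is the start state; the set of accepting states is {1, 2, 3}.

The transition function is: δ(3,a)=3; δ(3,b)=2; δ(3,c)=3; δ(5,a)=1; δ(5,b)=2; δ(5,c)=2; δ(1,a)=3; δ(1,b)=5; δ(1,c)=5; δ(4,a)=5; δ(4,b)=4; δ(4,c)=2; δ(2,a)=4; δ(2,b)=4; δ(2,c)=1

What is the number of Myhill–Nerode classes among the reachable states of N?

5

P0 = {1,2,3} | {4,5}.
On input a, block {1,2,3} splits into {1,3} and {2}.
On input b, block {1,3} splits into {1} and {3}.
On input a, block {4,5} splits into {4} and {5}.
The partition is now stable with 5 blocks: {1} | {4} | {2} | {3} | {5}.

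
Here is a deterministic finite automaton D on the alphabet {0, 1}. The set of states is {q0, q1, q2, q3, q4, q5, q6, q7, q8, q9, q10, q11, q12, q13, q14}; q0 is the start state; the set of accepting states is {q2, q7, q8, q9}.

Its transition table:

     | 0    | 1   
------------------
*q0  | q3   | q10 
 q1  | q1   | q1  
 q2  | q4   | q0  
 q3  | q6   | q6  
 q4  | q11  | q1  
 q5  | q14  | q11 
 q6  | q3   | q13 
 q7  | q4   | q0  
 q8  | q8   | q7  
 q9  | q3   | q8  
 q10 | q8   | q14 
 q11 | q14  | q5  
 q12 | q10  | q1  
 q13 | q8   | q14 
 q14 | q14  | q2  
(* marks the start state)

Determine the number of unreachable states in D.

Starting at q0 and following transitions, the reachable set is {q0, q1, q2, q3, q4, q5, q6, q7, q8, q10, q11, q13, q14}. That leaves q9, q12 unreachable — 2 in total.

2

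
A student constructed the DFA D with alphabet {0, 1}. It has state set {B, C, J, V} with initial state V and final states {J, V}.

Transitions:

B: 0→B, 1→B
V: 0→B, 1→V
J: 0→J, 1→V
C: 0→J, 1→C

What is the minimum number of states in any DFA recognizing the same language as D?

2

Reachable states from the start: {B,V}. Unreachable: {C,J} — drop them.
Initial partition by acceptance: {V} | {B}.
No further refinement is possible. Final partition (2 blocks): {V} | {B}.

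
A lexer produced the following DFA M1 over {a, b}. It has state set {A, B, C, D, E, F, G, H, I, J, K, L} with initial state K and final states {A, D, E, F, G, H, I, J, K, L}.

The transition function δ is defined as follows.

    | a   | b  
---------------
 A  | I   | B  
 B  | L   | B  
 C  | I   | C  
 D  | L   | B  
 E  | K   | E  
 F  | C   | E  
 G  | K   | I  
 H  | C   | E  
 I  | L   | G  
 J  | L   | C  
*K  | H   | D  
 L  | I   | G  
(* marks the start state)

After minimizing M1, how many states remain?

7

First remove the unreachable states {A,F,J}; 9 states remain.
P0 = {D,E,G,H,I,K,L} | {B,C}.
Split {D,E,G,H,I,K,L} by δ(·,a) → {D,E,G,I,K,L} and {H}.
Refine {D,E,G,I,K,L} on symbol a: members go to different blocks, giving {D,E,G,I,L} and {K}.
Refine {D,E,G,I,L} on symbol a: members go to different blocks, giving {D,I,L} and {E,G}.
Refine {D,I,L} on symbol b: members go to different blocks, giving {I,L} and {D}.
Split {E,G} by δ(·,b) → {E} and {G}.
No further refinement is possible. Final partition (7 blocks): {I,L} | {B,C} | {H} | {K} | {E} | {D} | {G}.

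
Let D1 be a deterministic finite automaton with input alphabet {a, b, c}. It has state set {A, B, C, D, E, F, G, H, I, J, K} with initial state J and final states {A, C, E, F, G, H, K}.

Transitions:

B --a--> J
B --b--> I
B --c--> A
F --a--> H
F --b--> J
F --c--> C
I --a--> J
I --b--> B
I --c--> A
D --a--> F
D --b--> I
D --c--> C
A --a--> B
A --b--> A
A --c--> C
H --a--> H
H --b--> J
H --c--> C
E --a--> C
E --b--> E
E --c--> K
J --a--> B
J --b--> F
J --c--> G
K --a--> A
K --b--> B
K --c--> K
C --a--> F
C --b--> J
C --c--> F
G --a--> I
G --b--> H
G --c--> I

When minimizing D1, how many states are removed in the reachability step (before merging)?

3

Starting at J and following transitions, the reachable set is {A, B, C, F, G, H, I, J}. That leaves D, E, K unreachable — 3 in total.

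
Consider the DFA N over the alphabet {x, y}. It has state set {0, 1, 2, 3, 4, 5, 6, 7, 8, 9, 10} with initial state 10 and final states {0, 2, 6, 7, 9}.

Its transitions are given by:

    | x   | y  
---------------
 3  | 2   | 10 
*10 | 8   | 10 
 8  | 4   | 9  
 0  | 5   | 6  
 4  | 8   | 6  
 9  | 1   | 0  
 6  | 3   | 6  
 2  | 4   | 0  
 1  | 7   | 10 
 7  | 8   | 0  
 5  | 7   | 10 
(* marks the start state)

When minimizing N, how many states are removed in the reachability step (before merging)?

Exploring from 10, all states are eventually visited, so none are unreachable.

0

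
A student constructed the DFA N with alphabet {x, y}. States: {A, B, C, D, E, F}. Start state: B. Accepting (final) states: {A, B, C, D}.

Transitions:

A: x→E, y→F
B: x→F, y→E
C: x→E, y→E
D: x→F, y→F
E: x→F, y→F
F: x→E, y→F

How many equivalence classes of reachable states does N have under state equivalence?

2

States {A,C,D} cannot be reached from the start state, so discard them.
Initial partition by acceptance: {B} | {E,F}.
Stable partition: {B} | {E,F} — 2 equivalence classes.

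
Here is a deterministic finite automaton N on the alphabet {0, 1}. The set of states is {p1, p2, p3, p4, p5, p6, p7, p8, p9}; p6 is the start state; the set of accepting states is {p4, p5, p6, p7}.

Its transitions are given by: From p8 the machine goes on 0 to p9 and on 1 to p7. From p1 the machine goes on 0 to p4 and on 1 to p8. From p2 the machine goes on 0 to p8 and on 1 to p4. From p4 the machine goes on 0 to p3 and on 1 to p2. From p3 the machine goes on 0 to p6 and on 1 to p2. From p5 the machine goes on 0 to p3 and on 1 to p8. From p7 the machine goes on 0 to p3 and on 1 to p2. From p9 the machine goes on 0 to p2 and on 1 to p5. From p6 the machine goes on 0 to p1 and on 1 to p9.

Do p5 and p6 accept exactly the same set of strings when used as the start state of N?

P0 = {p4,p5,p6,p7} | {p1,p2,p3,p8,p9}.
Refine {p1,p2,p3,p8,p9} on symbol 0: members go to different blocks, giving {p2,p8,p9} and {p1,p3}.
No further refinement is possible. Final partition (3 blocks): {p4,p5,p6,p7} | {p2,p8,p9} | {p1,p3}.
p5 and p6 lie in the same block of the stable partition, so they are equivalent — no string distinguishes them.

Yes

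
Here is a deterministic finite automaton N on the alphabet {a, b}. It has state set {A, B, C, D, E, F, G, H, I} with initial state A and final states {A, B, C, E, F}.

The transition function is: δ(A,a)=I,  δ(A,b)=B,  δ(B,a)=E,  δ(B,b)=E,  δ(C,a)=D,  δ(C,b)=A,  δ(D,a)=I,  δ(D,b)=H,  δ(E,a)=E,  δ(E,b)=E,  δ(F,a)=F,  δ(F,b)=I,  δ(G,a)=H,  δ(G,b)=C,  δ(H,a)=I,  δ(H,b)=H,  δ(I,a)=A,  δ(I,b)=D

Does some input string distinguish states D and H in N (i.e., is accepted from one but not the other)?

First remove the unreachable states {C,F,G}; 6 states remain.
P0 = {A,B,E} | {D,H,I}.
Split {A,B,E} by δ(·,a) → {B,E} and {A}.
Refine {D,H,I} on symbol a: members go to different blocks, giving {D,H} and {I}.
Stable partition: {B,E} | {D,H} | {A} | {I} — 4 equivalence classes.
D and H lie in the same block of the stable partition, so they are equivalent — no string distinguishes them.

No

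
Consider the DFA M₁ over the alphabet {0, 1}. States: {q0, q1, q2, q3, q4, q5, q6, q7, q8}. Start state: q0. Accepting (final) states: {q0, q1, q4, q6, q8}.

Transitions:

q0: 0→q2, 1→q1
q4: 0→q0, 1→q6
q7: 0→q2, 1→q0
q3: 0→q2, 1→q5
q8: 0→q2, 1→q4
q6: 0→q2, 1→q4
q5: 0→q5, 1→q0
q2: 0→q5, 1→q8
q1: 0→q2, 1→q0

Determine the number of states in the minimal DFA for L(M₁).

5

Reachable states from the start: {q0,q1,q2,q4,q5,q6,q8}. Unreachable: {q3,q7} — drop them.
Start with accepting vs non-accepting: {q0,q1,q4,q6,q8} | {q2,q5}.
Refine {q0,q1,q4,q6,q8} on symbol 0: members go to different blocks, giving {q0,q1,q6,q8} and {q4}.
Split {q0,q1,q6,q8} by δ(·,1) → {q0,q1} and {q6,q8}.
Refine {q2,q5} on symbol 1: members go to different blocks, giving {q2} and {q5}.
The partition is now stable with 5 blocks: {q0,q1} | {q2} | {q4} | {q6,q8} | {q5}.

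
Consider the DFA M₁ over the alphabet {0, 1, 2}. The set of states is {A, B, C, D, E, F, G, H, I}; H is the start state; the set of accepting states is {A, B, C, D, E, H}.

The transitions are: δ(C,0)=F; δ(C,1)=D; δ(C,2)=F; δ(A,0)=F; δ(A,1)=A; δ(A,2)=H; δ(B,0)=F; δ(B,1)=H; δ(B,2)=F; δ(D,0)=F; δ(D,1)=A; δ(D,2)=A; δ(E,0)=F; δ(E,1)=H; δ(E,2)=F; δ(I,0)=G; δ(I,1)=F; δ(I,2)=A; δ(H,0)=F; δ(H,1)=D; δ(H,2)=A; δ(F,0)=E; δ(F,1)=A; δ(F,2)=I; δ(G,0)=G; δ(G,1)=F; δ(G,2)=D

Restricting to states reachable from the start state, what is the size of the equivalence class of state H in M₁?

First remove the unreachable states {B,C}; 7 states remain.
Initial partition by acceptance: {A,D,E,H} | {F,G,I}.
On input 2, block {A,D,E,H} splits into {A,D,H} and {E}.
On input 0, block {F,G,I} splits into {G,I} and {F}.
The partition is now stable with 4 blocks: {A,D,H} | {G,I} | {E} | {F}.
State H belongs to the block {A,D,H}, which has 3 states.

3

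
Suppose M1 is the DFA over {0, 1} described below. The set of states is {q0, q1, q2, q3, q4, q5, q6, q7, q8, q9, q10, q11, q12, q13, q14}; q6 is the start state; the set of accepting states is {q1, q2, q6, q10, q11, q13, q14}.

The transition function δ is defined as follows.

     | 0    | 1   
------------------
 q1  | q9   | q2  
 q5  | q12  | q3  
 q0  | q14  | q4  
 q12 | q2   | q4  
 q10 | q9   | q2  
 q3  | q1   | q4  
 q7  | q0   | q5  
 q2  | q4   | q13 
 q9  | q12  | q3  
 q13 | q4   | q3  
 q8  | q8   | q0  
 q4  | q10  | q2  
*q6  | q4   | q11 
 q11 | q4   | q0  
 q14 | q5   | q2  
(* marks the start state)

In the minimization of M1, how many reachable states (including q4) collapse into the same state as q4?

1

First remove the unreachable states {q7,q8}; 13 states remain.
Initial partition by acceptance: {q1,q2,q6,q10,q11,q13,q14} | {q0,q3,q4,q5,q9,q12}.
On input 1, block {q1,q2,q6,q10,q11,q13,q14} splits into {q1,q2,q6,q10,q14} and {q11,q13}.
On input 1, block {q1,q2,q6,q10,q14} splits into {q1,q10,q14} and {q2,q6}.
Refine {q0,q3,q4,q5,q9,q12} on symbol 0: members go to different blocks, giving {q0,q3,q4} and {q5,q9} and {q12}.
On input 1, block {q0,q3,q4} splits into {q0,q3} and {q4}.
The partition is now stable with 7 blocks: {q1,q10,q14} | {q0,q3} | {q11,q13} | {q2,q6} | {q5,q9} | {q12} | {q4}.
The equivalence class containing q4 is {q4}, of size 1.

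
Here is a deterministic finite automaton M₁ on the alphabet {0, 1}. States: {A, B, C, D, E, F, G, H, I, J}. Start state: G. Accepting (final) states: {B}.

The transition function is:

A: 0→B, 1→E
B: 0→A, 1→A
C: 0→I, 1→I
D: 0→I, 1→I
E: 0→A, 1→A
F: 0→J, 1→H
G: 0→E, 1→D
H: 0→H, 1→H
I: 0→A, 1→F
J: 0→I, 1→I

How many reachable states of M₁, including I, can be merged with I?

1

Reachable states from the start: {A,B,D,E,F,G,H,I,J}. Unreachable: {C} — drop them.
Start with accepting vs non-accepting: {B} | {A,D,E,F,G,H,I,J}.
Refine {A,D,E,F,G,H,I,J} on symbol 0: members go to different blocks, giving {D,E,F,G,H,I,J} and {A}.
On input 0, block {D,E,F,G,H,I,J} splits into {D,F,G,H,J} and {E,I}.
On input 0, block {D,F,G,H,J} splits into {D,G,J} and {F,H}.
Refine {D,G,J} on symbol 1: members go to different blocks, giving {D,J} and {G}.
On input 1, block {E,I} splits into {E} and {I}.
Split {F,H} by δ(·,0) → {F} and {H}.
No further refinement is possible. Final partition (8 blocks): {B} | {D,J} | {A} | {E} | {F} | {G} | {I} | {H}.
The equivalence class containing I is {I}, of size 1.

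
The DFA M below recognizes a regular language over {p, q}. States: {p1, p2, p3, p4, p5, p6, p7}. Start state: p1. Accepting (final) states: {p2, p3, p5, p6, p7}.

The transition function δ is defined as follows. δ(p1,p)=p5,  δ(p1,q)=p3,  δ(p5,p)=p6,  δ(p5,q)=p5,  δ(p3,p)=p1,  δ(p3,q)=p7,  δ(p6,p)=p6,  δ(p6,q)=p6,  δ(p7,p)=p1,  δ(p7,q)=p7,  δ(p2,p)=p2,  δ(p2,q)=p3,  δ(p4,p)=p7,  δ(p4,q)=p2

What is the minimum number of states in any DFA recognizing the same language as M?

First remove the unreachable states {p2,p4}; 5 states remain.
Initial partition by acceptance: {p3,p5,p6,p7} | {p1}.
Split {p3,p5,p6,p7} by δ(·,p) → {p3,p7} and {p5,p6}.
The partition is now stable with 3 blocks: {p3,p7} | {p1} | {p5,p6}.

3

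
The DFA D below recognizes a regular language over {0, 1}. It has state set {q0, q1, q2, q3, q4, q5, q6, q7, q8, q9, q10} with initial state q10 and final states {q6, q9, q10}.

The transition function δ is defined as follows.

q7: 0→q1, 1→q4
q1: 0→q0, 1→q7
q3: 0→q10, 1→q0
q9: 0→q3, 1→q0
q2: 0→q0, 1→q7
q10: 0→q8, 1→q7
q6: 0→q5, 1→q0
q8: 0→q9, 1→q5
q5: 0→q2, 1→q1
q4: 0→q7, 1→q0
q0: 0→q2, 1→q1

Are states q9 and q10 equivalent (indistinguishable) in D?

States {q6} cannot be reached from the start state, so discard them.
Initial partition by acceptance: {q9,q10} | {q0,q1,q2,q3,q4,q5,q7,q8}.
On input 0, block {q0,q1,q2,q3,q4,q5,q7,q8} splits into {q0,q1,q2,q4,q5,q7} and {q3,q8}.
No further refinement is possible. Final partition (3 blocks): {q9,q10} | {q0,q1,q2,q4,q5,q7} | {q3,q8}.
q9 and q10 lie in the same block of the stable partition, so they are equivalent — no string distinguishes them.

Yes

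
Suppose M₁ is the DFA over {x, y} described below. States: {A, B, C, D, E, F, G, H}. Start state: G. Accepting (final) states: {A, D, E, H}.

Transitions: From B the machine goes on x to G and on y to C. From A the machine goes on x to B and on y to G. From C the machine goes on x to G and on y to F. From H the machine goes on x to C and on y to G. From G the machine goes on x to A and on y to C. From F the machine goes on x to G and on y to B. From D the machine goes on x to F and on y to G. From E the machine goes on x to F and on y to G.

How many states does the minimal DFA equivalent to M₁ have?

3

Reachable states from the start: {A,B,C,F,G}. Unreachable: {D,E,H} — drop them.
P0 = {A} | {B,C,F,G}.
On input x, block {B,C,F,G} splits into {B,C,F} and {G}.
Stable partition: {A} | {B,C,F} | {G} — 3 equivalence classes.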